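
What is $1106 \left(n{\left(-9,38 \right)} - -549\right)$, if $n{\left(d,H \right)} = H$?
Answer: $649222$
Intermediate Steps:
$1106 \left(n{\left(-9,38 \right)} - -549\right) = 1106 \left(38 - -549\right) = 1106 \left(38 + 549\right) = 1106 \cdot 587 = 649222$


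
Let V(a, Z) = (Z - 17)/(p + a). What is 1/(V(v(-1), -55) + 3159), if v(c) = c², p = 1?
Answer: 1/3123 ≈ 0.00032020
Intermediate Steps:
V(a, Z) = (-17 + Z)/(1 + a) (V(a, Z) = (Z - 17)/(1 + a) = (-17 + Z)/(1 + a))
1/(V(v(-1), -55) + 3159) = 1/((-17 - 55)/(1 + (-1)²) + 3159) = 1/(-72/(1 + 1) + 3159) = 1/(-72/2 + 3159) = 1/((½)*(-72) + 3159) = 1/(-36 + 3159) = 1/3123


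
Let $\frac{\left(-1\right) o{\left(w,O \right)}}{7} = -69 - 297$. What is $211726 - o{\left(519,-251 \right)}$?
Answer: $209164$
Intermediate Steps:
$o{\left(w,O \right)} = 2562$ ($o{\left(w,O \right)} = - 7 \left(-69 - 297\right) = \left(-7\right) \left(-366\right) = 2562$)
$211726 - o{\left(519,-251 \right)} = 211726 - 2562 = 209164$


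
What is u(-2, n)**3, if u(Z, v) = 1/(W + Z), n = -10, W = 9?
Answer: 1/343 ≈ 0.0029155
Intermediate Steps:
u(Z, v) = 1/(9 + Z)
u(-2, n)**3 = (1/(9 - 2))**3 = (1/7)**3 = 1/343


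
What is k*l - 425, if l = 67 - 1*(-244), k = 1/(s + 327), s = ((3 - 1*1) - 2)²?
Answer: -138664/327 ≈ -424.05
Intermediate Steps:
s = 0 (s = ((3 - 1) - 2)² = (2 - 2)² = 0² = 0)
k = 1/327 (k = 1/(0 + 327) = 1/327 ≈ 0.0030581)
l = 311 (l = 67 + 244 = 311)
k*l - 425 = (1/327)*311 - 425 = 311/327 - 425 = -138664/327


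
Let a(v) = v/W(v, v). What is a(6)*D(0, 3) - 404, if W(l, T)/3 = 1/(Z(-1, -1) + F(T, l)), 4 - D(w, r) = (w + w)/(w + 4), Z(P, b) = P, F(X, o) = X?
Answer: -364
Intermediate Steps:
D(w, r) = 4 - 2*w/(4 + w) (D(w, r) = 4 - (w + w)/(w + 4) = 4 - 2*w/(4 + w))
W(l, T) = 3/(-1 + T)
a(v) = v*(-1/3 + v/3) (a(v) = v/((3/(-1 + v))) = v*(-1/3 + v/3))
a(6)*D(0, 3) - 404 = ((1/3)*6*(-1 + 6))*(2*(8 + 0)/(4 + 0)) - 404 = ((1/3)*6*5)*(2*8/4) - 404 = 10*(2*(1/4)*8) - 404 = 10*4 - 404 = 40 - 404 = -364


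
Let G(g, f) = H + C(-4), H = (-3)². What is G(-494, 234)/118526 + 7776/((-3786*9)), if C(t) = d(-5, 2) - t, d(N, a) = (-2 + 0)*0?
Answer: -17059541/74789906 ≈ -0.22810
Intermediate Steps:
d(N, a) = 0 (d(N, a) = -2*0 = 0)
H = 9
C(t) = -t (C(t) = 0 - t = -t)
G(g, f) = 13 (G(g, f) = 9 - 1*(-4) = 9 + 4 = 13)
G(-494, 234)/118526 + 7776/((-3786*9)) = 13/118526 + 7776/((-3786*9)) = 13*(1/118526) + 7776/(-34074) = 13/118526 + 7776*(-1/34074) = 13/118526 - 144/631 = -17059541/74789906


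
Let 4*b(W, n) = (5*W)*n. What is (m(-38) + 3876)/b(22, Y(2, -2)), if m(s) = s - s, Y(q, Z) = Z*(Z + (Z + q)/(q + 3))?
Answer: 1938/55 ≈ 35.236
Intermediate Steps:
Y(q, Z) = Z*(Z + (Z + q)/(3 + q))
m(s) = 0
b(W, n) = 5*W*n/4 (b(W, n) = ((5*W)*n)/4 = (5*W*n)/4 = 5*W*n/4)
(m(-38) + 3876)/b(22, Y(2, -2)) = (0 + 3876)/(((5/4)*22*(-2*(2 + 4*(-2) - 2*2)/(3 + 2)))) = 3876/(((5/4)*22*(-2*(2 - 8 - 4)/5))) = 3876/(((5/4)*22*(-2*1/5*(-10)))) = 3876/(((5/4)*22*4)) = 3876/110 = 3876*(1/110) = 1938/55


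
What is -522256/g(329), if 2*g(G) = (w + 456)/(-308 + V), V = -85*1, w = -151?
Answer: 410493216/305 ≈ 1.3459e+6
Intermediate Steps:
V = -85
g(G) = -305/786 (g(G) = ((-151 + 456)/(-308 - 85))/2 = (305/(-393))/2 = (305*(-1/393))/2 = (1/2)*(-305/393) = -305/786)
-522256/g(329) = -522256/(-305/786) = -522256*(-786/305) = 410493216/305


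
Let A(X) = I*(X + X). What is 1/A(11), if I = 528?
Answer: 1/11616 ≈ 8.6088e-5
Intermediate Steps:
A(X) = 1056*X (A(X) = 528*(X + X) = 528*(2*X) = 1056*X)
1/A(11) = 1/(1056*11) = 1/11616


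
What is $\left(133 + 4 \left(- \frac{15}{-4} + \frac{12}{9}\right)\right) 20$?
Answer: $\frac{9200}{3} \approx 3066.7$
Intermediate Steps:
$\left(133 + 4 \left(- \frac{15}{-4} + \frac{12}{9}\right)\right) 20 = \left(133 + 4 \left(\left(-15\right) \left(- \frac{1}{4}\right) + 12 \cdot \frac{1}{9}\right)\right) 20 = \left(133 + 4 \left(\frac{15}{4} + \frac{4}{3}\right)\right) 20 = \left(133 + 4 \cdot \frac{61}{12}\right) 20 = \left(133 + \frac{61}{3}\right) 20 = \frac{460}{3} \cdot 20 = \frac{9200}{3}$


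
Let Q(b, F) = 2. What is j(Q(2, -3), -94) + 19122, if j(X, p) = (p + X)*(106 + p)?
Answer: 18018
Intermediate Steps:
j(X, p) = (106 + p)*(X + p) (j(X, p) = (X + p)*(106 + p) = (106 + p)*(X + p))
j(Q(2, -3), -94) + 19122 = ((-94)² + 106*2 + 106*(-94) + 2*(-94)) + 19122 = (8836 + 212 - 9964 - 188) + 19122 = -1104 + 19122 = 18018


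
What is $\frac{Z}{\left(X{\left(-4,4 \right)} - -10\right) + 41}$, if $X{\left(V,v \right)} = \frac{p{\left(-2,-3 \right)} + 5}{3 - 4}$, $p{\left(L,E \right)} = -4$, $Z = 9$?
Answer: $\frac{9}{50} \approx 0.18$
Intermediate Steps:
$X{\left(V,v \right)} = -1$ ($X{\left(V,v \right)} = \frac{-4 + 5}{3 - 4} = 1 \frac{1}{-1} = 1 \left(-1\right) = -1$)
$\frac{Z}{\left(X{\left(-4,4 \right)} - -10\right) + 41} = \frac{9}{\left(-1 - -10\right) + 41} = \frac{9}{\left(-1 + 10\right) + 41} = \frac{9}{9 + 41} = \frac{9}{50}$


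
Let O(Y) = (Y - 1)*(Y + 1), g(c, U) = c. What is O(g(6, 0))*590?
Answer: 20650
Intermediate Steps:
O(Y) = (1 + Y)*(-1 + Y) (O(Y) = (-1 + Y)*(1 + Y) = (1 + Y)*(-1 + Y))
O(g(6, 0))*590 = (-1 + 6²)*590 = (-1 + 36)*590 = 35*590 = 20650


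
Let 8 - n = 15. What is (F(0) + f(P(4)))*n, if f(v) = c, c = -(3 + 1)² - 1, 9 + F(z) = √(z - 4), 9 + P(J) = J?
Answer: 182 - 14*I ≈ 182.0 - 14.0*I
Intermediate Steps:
P(J) = -9 + J
n = -7 (n = 8 - 1*15 = 8 - 15 = -7)
F(z) = -9 + √(-4 + z) (F(z) = -9 + √(z - 4) = -9 + √(-4 + z))
c = -17 (c = -1*4² - 1 = -1*16 - 1 = -16 - 1 = -17)
f(v) = -17
(F(0) + f(P(4)))*n = ((-9 + √(-4 + 0)) - 17)*(-7) = ((-9 + √(-4)) - 17)*(-7) = ((-9 + 2*I) - 17)*(-7) = (-26 + 2*I)*(-7) = 182 - 14*I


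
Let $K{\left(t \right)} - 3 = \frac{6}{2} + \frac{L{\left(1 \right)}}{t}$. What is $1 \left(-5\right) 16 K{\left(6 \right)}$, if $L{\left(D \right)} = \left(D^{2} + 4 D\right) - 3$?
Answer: $- \frac{1520}{3} \approx -506.67$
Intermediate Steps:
$L{\left(D \right)} = -3 + D^{2} + 4 D$
$K{\left(t \right)} = 6 + \frac{2}{t}$ ($K{\left(t \right)} = 3 + \left(\frac{6}{2} + \frac{-3 + 1^{2} + 4 \cdot 1}{t}\right) = 3 + \left(6 \cdot \frac{1}{2} + \frac{-3 + 1 + 4}{t}\right) = 3 + \left(3 + \frac{2}{t}\right) = 6 + \frac{2}{t}$)
$1 \left(-5\right) 16 K{\left(6 \right)} = 1 \left(-5\right) 16 \left(6 + \frac{2}{6}\right) = \left(-5\right) 16 \left(6 + 2 \cdot \frac{1}{6}\right) = - 80 \left(6 + \frac{1}{3}\right) = \left(-80\right) \frac{19}{3} = - \frac{1520}{3}$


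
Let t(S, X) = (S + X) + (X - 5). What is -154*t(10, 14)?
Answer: -5082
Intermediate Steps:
t(S, X) = -5 + S + 2*X (t(S, X) = (S + X) + (-5 + X) = -5 + S + 2*X)
-154*t(10, 14) = -154*(-5 + 10 + 2*14) = -154*(-5 + 10 + 28) = -154*33 = -5082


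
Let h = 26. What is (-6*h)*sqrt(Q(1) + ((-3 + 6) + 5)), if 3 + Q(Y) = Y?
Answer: -156*sqrt(6) ≈ -382.12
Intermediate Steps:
Q(Y) = -3 + Y
(-6*h)*sqrt(Q(1) + ((-3 + 6) + 5)) = (-6*26)*sqrt((-3 + 1) + ((-3 + 6) + 5)) = -156*sqrt(-2 + (3 + 5)) = -156*sqrt(-2 + 8) = -156*sqrt(6)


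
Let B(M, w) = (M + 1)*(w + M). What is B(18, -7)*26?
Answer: 5434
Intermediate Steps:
B(M, w) = (1 + M)*(M + w)
B(18, -7)*26 = (18 - 7 + 18² + 18*(-7))*26 = (18 - 7 + 324 - 126)*26 = 209*26 = 5434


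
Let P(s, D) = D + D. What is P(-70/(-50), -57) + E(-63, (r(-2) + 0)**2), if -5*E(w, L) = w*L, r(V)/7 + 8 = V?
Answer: 61626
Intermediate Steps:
r(V) = -56 + 7*V
P(s, D) = 2*D
E(w, L) = -L*w/5 (E(w, L) = -w*L/5 = -L*w/5)
P(-70/(-50), -57) + E(-63, (r(-2) + 0)**2) = 2*(-57) - 1/5*((-56 + 7*(-2)) + 0)**2*(-63) = -114 - 1/5*((-56 - 14) + 0)**2*(-63) = -114 - 1/5*(-70 + 0)**2*(-63) = -114 - 1/5*(-70)**2*(-63) = -114 - 1/5*4900*(-63) = -114 + 61740 = 61626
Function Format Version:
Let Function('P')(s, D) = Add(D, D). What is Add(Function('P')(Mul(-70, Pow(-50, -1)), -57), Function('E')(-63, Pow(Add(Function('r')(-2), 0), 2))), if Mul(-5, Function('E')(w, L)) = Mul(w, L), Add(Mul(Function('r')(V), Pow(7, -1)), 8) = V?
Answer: 61626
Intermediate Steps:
Function('r')(V) = Add(-56, Mul(7, V))
Function('P')(s, D) = Mul(2, D)
Function('E')(w, L) = Mul(Rational(-1, 5), L, w) (Function('E')(w, L) = Mul(Rational(-1, 5), Mul(w, L)) = Mul(Rational(-1, 5), Mul(L, w)) = Mul(Rational(-1, 5), L, w))
Add(Function('P')(Mul(-70, Pow(-50, -1)), -57), Function('E')(-63, Pow(Add(Function('r')(-2), 0), 2))) = Add(Mul(2, -57), Mul(Rational(-1, 5), Pow(Add(Add(-56, Mul(7, -2)), 0), 2), -63)) = Add(-114, Mul(Rational(-1, 5), Pow(Add(Add(-56, -14), 0), 2), -63)) = Add(-114, Mul(Rational(-1, 5), Pow(Add(-70, 0), 2), -63)) = Add(-114, Mul(Rational(-1, 5), Pow(-70, 2), -63)) = Add(-114, Mul(Rational(-1, 5), 4900, -63)) = Add(-114, 61740) = 61626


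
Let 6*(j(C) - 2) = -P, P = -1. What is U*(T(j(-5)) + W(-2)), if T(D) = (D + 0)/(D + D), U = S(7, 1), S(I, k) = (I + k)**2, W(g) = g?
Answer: -96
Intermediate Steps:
j(C) = 13/6 (j(C) = 2 + (-1*(-1))/6 = 2 + (1/6)*1 = 2 + 1/6 = 13/6)
U = 64 (U = (7 + 1)**2 = 8**2 = 64)
T(D) = 1/2 (T(D) = D/((2*D)) = D*(1/(2*D)) = 1/2)
U*(T(j(-5)) + W(-2)) = 64*(1/2 - 2) = 64*(-3/2) = -96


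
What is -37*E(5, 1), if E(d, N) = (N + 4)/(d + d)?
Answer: -37/2 ≈ -18.500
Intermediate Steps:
E(d, N) = (4 + N)/(2*d) (E(d, N) = (4 + N)/((2*d)) = (4 + N)*(1/(2*d)) = (4 + N)/(2*d))
-37*E(5, 1) = -37*(4 + 1)/(2*5) = -37*5/(2*5) = -37*½ = -37/2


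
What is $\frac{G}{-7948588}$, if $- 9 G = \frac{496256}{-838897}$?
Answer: $- \frac{124064}{15003104911731} \approx -8.2692 \cdot 10^{-9}$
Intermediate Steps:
$G = \frac{496256}{7550073}$ ($G = - \frac{496256 \frac{1}{-838897}}{9} = - \frac{496256 \left(- \frac{1}{838897}\right)}{9} = \left(- \frac{1}{9}\right) \left(- \frac{496256}{838897}\right) = \frac{496256}{7550073} \approx 0.065729$)
$\frac{G}{-7948588} = \frac{496256}{7550073 \left(-7948588\right)} = \frac{496256}{7550073} \left(- \frac{1}{7948588}\right) = - \frac{124064}{15003104911731}$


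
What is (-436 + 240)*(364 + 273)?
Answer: -124852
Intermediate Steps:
(-436 + 240)*(364 + 273) = -196*637 = -124852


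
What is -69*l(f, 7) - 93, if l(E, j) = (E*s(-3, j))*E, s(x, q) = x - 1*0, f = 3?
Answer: 1770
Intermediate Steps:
s(x, q) = x (s(x, q) = x + 0 = x)
l(E, j) = -3*E² (l(E, j) = (E*(-3))*E = (-3*E)*E = -3*E²)
-69*l(f, 7) - 93 = -(-207)*3² - 93 = -(-207)*9 - 93 = -69*(-27) - 93 = 1863 - 93 = 1770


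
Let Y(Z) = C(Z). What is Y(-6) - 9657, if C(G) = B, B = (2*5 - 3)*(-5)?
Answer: -9692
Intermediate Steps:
B = -35 (B = (10 - 3)*(-5) = 7*(-5) = -35)
C(G) = -35
Y(Z) = -35
Y(-6) - 9657 = -35 - 9657 = -9692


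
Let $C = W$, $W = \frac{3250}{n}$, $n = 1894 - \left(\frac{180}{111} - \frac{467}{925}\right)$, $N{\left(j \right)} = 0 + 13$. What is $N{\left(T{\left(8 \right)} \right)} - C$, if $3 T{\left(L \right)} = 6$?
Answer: $\frac{19755671}{1750917} \approx 11.283$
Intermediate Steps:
$T{\left(L \right)} = 2$ ($T{\left(L \right)} = \frac{1}{3} \cdot 6 = 2$)
$N{\left(j \right)} = 13$
$n = \frac{1750917}{925}$ ($n = 1894 - \left(180 \cdot \frac{1}{111} - \frac{467}{925}\right) = 1894 - \left(\frac{60}{37} - \frac{467}{925}\right) = 1894 - \frac{1033}{925} = \frac{1750917}{925} \approx 1892.9$)
$W = \frac{3006250}{1750917}$ ($W = \frac{3250}{\frac{1750917}{925}} = 3250 \cdot \frac{925}{1750917} = \frac{3006250}{1750917} \approx 1.717$)
$C = \frac{3006250}{1750917} \approx 1.717$
$N{\left(T{\left(8 \right)} \right)} - C = 13 - \frac{3006250}{1750917} = \frac{19755671}{1750917}$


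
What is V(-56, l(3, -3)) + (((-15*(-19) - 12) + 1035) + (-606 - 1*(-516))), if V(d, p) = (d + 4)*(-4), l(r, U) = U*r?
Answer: 1426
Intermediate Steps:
V(d, p) = -16 - 4*d (V(d, p) = (4 + d)*(-4) = -16 - 4*d)
V(-56, l(3, -3)) + (((-15*(-19) - 12) + 1035) + (-606 - 1*(-516))) = (-16 - 4*(-56)) + (((-15*(-19) - 12) + 1035) + (-606 - 1*(-516))) = (-16 + 224) + (((285 - 12) + 1035) + (-606 + 516)) = 208 + ((273 + 1035) - 90) = 208 + (1308 - 90) = 208 + 1218 = 1426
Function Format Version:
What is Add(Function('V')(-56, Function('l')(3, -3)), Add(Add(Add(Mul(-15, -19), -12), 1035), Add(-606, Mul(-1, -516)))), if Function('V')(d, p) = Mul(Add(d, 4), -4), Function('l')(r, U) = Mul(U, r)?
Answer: 1426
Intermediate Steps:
Function('V')(d, p) = Add(-16, Mul(-4, d)) (Function('V')(d, p) = Mul(Add(4, d), -4) = Add(-16, Mul(-4, d)))
Add(Function('V')(-56, Function('l')(3, -3)), Add(Add(Add(Mul(-15, -19), -12), 1035), Add(-606, Mul(-1, -516)))) = Add(Add(-16, Mul(-4, -56)), Add(Add(Add(Mul(-15, -19), -12), 1035), Add(-606, Mul(-1, -516)))) = Add(Add(-16, 224), Add(Add(Add(285, -12), 1035), Add(-606, 516))) = Add(208, Add(Add(273, 1035), -90)) = Add(208, Add(1308, -90)) = Add(208, 1218) = 1426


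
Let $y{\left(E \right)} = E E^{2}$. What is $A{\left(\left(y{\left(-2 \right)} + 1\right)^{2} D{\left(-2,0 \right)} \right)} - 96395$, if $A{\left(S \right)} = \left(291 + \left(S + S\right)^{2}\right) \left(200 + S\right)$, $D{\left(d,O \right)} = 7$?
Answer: $255595246$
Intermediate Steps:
$y{\left(E \right)} = E^{3}$
$A{\left(S \right)} = \left(200 + S\right) \left(291 + 4 S^{2}\right)$ ($A{\left(S \right)} = \left(291 + \left(2 S\right)^{2}\right) \left(200 + S\right) = \left(291 + 4 S^{2}\right) \left(200 + S\right) = \left(200 + S\right) \left(291 + 4 S^{2}\right)$)
$A{\left(\left(y{\left(-2 \right)} + 1\right)^{2} D{\left(-2,0 \right)} \right)} - 96395 = \left(58200 + 4 \left(\left(\left(-2\right)^{3} + 1\right)^{2} \cdot 7\right)^{3} + 291 \left(\left(-2\right)^{3} + 1\right)^{2} \cdot 7 + 800 \left(\left(\left(-2\right)^{3} + 1\right)^{2} \cdot 7\right)^{2}\right) - 96395 = \left(58200 + 4 \left(\left(-8 + 1\right)^{2} \cdot 7\right)^{3} + 291 \left(-8 + 1\right)^{2} \cdot 7 + 800 \left(\left(-8 + 1\right)^{2} \cdot 7\right)^{2}\right) - 96395 = \left(58200 + 4 \left(\left(-7\right)^{2} \cdot 7\right)^{3} + 291 \left(-7\right)^{2} \cdot 7 + 800 \left(\left(-7\right)^{2} \cdot 7\right)^{2}\right) - 96395 = \left(58200 + 4 \left(49 \cdot 7\right)^{3} + 291 \cdot 49 \cdot 7 + 800 \left(49 \cdot 7\right)^{2}\right) - 96395 = \left(58200 + 4 \cdot 343^{3} + 291 \cdot 343 + 800 \cdot 343^{2}\right) - 96395 = \left(58200 + 4 \cdot 40353607 + 99813 + 800 \cdot 117649\right) - 96395 = \left(58200 + 161414428 + 99813 + 94119200\right) - 96395 = 255691641 - 96395 = 255595246$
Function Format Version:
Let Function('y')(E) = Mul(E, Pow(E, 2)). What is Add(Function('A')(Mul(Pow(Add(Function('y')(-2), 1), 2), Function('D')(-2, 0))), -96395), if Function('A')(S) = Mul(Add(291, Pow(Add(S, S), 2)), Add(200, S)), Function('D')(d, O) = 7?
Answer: 255595246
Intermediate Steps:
Function('y')(E) = Pow(E, 3)
Function('A')(S) = Mul(Add(200, S), Add(291, Mul(4, Pow(S, 2)))) (Function('A')(S) = Mul(Add(291, Pow(Mul(2, S), 2)), Add(200, S)) = Mul(Add(291, Mul(4, Pow(S, 2))), Add(200, S)) = Mul(Add(200, S), Add(291, Mul(4, Pow(S, 2)))))
Add(Function('A')(Mul(Pow(Add(Function('y')(-2), 1), 2), Function('D')(-2, 0))), -96395) = Add(Add(58200, Mul(4, Pow(Mul(Pow(Add(Pow(-2, 3), 1), 2), 7), 3)), Mul(291, Mul(Pow(Add(Pow(-2, 3), 1), 2), 7)), Mul(800, Pow(Mul(Pow(Add(Pow(-2, 3), 1), 2), 7), 2))), -96395) = Add(Add(58200, Mul(4, Pow(Mul(Pow(Add(-8, 1), 2), 7), 3)), Mul(291, Mul(Pow(Add(-8, 1), 2), 7)), Mul(800, Pow(Mul(Pow(Add(-8, 1), 2), 7), 2))), -96395) = Add(Add(58200, Mul(4, Pow(Mul(Pow(-7, 2), 7), 3)), Mul(291, Mul(Pow(-7, 2), 7)), Mul(800, Pow(Mul(Pow(-7, 2), 7), 2))), -96395) = Add(Add(58200, Mul(4, Pow(Mul(49, 7), 3)), Mul(291, Mul(49, 7)), Mul(800, Pow(Mul(49, 7), 2))), -96395) = Add(Add(58200, Mul(4, Pow(343, 3)), Mul(291, 343), Mul(800, Pow(343, 2))), -96395) = Add(Add(58200, Mul(4, 40353607), 99813, Mul(800, 117649)), -96395) = Add(Add(58200, 161414428, 99813, 94119200), -96395) = Add(255691641, -96395) = 255595246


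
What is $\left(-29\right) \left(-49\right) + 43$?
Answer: $1464$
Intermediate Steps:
$\left(-29\right) \left(-49\right) + 43 = 1421 + 43 = 1464$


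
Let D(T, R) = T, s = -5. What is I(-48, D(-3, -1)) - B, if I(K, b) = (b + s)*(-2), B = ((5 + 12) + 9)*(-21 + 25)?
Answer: -88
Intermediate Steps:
B = 104 (B = (17 + 9)*4 = 26*4 = 104)
I(K, b) = 10 - 2*b (I(K, b) = (b - 5)*(-2) = (-5 + b)*(-2) = 10 - 2*b)
I(-48, D(-3, -1)) - B = (10 - 2*(-3)) - 1*104 = (10 + 6) - 104 = 16 - 104 = -88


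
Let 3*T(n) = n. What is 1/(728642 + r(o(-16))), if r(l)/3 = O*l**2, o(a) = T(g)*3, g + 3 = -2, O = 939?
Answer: 1/799067 ≈ 1.2515e-6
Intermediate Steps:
g = -5 (g = -3 - 2 = -5)
T(n) = n/3
o(a) = -5 (o(a) = ((1/3)*(-5))*3 = -5/3*3 = -5)
r(l) = 2817*l**2 (r(l) = 3*(939*l**2) = 2817*l**2)
1/(728642 + r(o(-16))) = 1/(728642 + 2817*(-5)**2) = 1/(728642 + 2817*25) = 1/(728642 + 70425) = 1/799067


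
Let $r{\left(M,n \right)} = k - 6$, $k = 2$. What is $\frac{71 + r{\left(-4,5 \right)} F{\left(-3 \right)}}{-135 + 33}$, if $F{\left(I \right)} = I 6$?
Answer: $- \frac{143}{102} \approx -1.402$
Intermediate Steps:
$F{\left(I \right)} = 6 I$
$r{\left(M,n \right)} = -4$ ($r{\left(M,n \right)} = 2 - 6 = -4$)
$\frac{71 + r{\left(-4,5 \right)} F{\left(-3 \right)}}{-135 + 33} = \frac{71 - 4 \cdot 6 \left(-3\right)}{-135 + 33} = \frac{71 - -72}{-102} = - \frac{71 + 72}{102} = \left(- \frac{1}{102}\right) 143 = - \frac{143}{102}$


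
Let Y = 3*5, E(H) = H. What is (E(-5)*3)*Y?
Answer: -225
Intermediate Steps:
Y = 15
(E(-5)*3)*Y = -5*3*15 = -15*15 = -225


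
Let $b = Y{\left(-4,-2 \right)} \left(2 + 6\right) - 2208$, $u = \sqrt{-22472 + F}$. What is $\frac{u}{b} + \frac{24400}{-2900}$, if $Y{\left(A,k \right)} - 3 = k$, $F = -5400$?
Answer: $- \frac{244}{29} - \frac{i \sqrt{1742}}{550} \approx -8.4138 - 0.075886 i$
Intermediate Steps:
$Y{\left(A,k \right)} = 3 + k$
$u = 4 i \sqrt{1742}$ ($u = \sqrt{-22472 - 5400} = \sqrt{-27872} = 4 i \sqrt{1742} \approx 166.95 i$)
$b = -2200$ ($b = \left(3 - 2\right) \left(2 + 6\right) - 2208 = 1 \cdot 8 - 2208 = 8 - 2208 = -2200$)
$\frac{u}{b} + \frac{24400}{-2900} = \frac{4 i \sqrt{1742}}{-2200} + \frac{24400}{-2900} = 4 i \sqrt{1742} \left(- \frac{1}{2200}\right) + 24400 \left(- \frac{1}{2900}\right) = - \frac{i \sqrt{1742}}{550} - \frac{244}{29} = - \frac{244}{29} - \frac{i \sqrt{1742}}{550}$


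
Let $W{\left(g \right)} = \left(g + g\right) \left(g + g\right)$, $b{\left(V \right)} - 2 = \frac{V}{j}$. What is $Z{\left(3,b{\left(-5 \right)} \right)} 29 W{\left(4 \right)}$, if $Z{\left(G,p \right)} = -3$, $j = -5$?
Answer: $-5568$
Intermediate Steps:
$b{\left(V \right)} = 2 - \frac{V}{5}$ ($b{\left(V \right)} = 2 + \frac{V}{-5} = 2 + V \left(- \frac{1}{5}\right) = 2 - \frac{V}{5}$)
$W{\left(g \right)} = 4 g^{2}$ ($W{\left(g \right)} = 2 g 2 g = 4 g^{2}$)
$Z{\left(3,b{\left(-5 \right)} \right)} 29 W{\left(4 \right)} = \left(-3\right) 29 \cdot 4 \cdot 4^{2} = - 87 \cdot 4 \cdot 16 = \left(-87\right) 64 = -5568$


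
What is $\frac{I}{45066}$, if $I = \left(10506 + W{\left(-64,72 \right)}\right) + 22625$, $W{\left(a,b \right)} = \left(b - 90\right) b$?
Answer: $\frac{31835}{45066} \approx 0.70641$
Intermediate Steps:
$W{\left(a,b \right)} = b \left(-90 + b\right)$ ($W{\left(a,b \right)} = \left(b - 90\right) b = \left(-90 + b\right) b = b \left(-90 + b\right)$)
$I = 31835$ ($I = \left(10506 + 72 \left(-90 + 72\right)\right) + 22625 = \left(10506 + 72 \left(-18\right)\right) + 22625 = \left(10506 - 1296\right) + 22625 = 9210 + 22625 = 31835$)
$\frac{I}{45066} = \frac{31835}{45066}$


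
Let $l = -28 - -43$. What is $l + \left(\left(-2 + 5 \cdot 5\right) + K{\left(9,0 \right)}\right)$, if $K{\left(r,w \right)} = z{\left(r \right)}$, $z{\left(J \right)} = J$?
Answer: $47$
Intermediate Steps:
$K{\left(r,w \right)} = r$
$l = 15$ ($l = -28 + 43 = 15$)
$l + \left(\left(-2 + 5 \cdot 5\right) + K{\left(9,0 \right)}\right) = 15 + \left(\left(-2 + 5 \cdot 5\right) + 9\right) = 15 + \left(\left(-2 + 25\right) + 9\right) = 15 + \left(23 + 9\right) = 15 + 32 = 47$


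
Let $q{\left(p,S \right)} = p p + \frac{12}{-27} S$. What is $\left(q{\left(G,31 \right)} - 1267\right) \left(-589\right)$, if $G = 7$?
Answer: $\frac{6529654}{9} \approx 7.2552 \cdot 10^{5}$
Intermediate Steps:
$q{\left(p,S \right)} = p^{2} - \frac{4 S}{9}$ ($q{\left(p,S \right)} = p^{2} + 12 \left(- \frac{1}{27}\right) S = p^{2} - \frac{4 S}{9}$)
$\left(q{\left(G,31 \right)} - 1267\right) \left(-589\right) = \left(\left(7^{2} - \frac{124}{9}\right) - 1267\right) \left(-589\right) = \left(\left(49 - \frac{124}{9}\right) - 1267\right) \left(-589\right) = \left(\frac{317}{9} - 1267\right) \left(-589\right) = \left(- \frac{11086}{9}\right) \left(-589\right) = \frac{6529654}{9}$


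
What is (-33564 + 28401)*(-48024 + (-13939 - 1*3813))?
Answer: 339601488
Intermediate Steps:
(-33564 + 28401)*(-48024 + (-13939 - 1*3813)) = -5163*(-48024 + (-13939 - 3813)) = -5163*(-48024 - 17752) = -5163*(-65776) = 339601488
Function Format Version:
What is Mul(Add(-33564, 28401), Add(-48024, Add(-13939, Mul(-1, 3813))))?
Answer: 339601488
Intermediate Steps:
Mul(Add(-33564, 28401), Add(-48024, Add(-13939, Mul(-1, 3813)))) = Mul(-5163, Add(-48024, Add(-13939, -3813))) = Mul(-5163, Add(-48024, -17752)) = Mul(-5163, -65776) = 339601488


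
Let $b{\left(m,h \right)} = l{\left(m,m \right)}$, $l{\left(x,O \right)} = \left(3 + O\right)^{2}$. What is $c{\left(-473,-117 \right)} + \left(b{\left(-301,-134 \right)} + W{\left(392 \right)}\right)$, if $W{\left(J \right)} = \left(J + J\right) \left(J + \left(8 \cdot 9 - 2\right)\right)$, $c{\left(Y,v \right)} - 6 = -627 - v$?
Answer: $450508$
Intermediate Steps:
$b{\left(m,h \right)} = \left(3 + m\right)^{2}$
$c{\left(Y,v \right)} = -621 - v$ ($c{\left(Y,v \right)} = 6 - \left(627 + v\right) = -621 - v$)
$W{\left(J \right)} = 2 J \left(70 + J\right)$ ($W{\left(J \right)} = 2 J \left(J + \left(72 - 2\right)\right) = 2 J \left(J + 70\right) = 2 J \left(70 + J\right)$)
$c{\left(-473,-117 \right)} + \left(b{\left(-301,-134 \right)} + W{\left(392 \right)}\right) = \left(-621 - -117\right) + \left(\left(3 - 301\right)^{2} + 2 \cdot 392 \left(70 + 392\right)\right) = \left(-621 + 117\right) + \left(\left(-298\right)^{2} + 2 \cdot 392 \cdot 462\right) = -504 + \left(88804 + 362208\right) = -504 + 451012 = 450508$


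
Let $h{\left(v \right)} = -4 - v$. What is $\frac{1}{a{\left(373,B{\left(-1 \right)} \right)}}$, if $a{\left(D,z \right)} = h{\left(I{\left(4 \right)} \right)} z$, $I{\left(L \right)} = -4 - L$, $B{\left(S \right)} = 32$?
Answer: $\frac{1}{128} \approx 0.0078125$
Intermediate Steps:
$a{\left(D,z \right)} = 4 z$ ($a{\left(D,z \right)} = \left(-4 - \left(-4 - 4\right)\right) z = \left(-4 - -8\right) z = \left(-4 + 8\right) z = 4 z$)
$\frac{1}{a{\left(373,B{\left(-1 \right)} \right)}} = \frac{1}{4 \cdot 32} = \frac{1}{128}$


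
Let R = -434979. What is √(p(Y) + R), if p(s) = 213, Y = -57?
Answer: I*√434766 ≈ 659.37*I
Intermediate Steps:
√(p(Y) + R) = √(213 - 434979) = √(-434766) = I*√434766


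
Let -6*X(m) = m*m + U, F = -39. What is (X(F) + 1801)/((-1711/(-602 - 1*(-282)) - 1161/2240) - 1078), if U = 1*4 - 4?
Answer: -108325/75122 ≈ -1.4420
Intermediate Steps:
U = 0 (U = 4 - 4 = 0)
X(m) = -m**2/6 (X(m) = -(m*m + 0)/6 = -(m**2 + 0)/6 = -m**2/6)
(X(F) + 1801)/((-1711/(-602 - 1*(-282)) - 1161/2240) - 1078) = (-1/6*(-39)**2 + 1801)/((-1711/(-602 - 1*(-282)) - 1161/2240) - 1078) = (-1/6*1521 + 1801)/((-1711/(-602 + 282) - 1161*1/2240) - 1078) = (-507/2 + 1801)/((-1711/(-320) - 1161/2240) - 1078) = 3095/(2*((-1711*(-1/320) - 1161/2240) - 1078)) = 3095/(2*((1711/320 - 1161/2240) - 1078)) = 3095/(2*(169/35 - 1078)) = 3095/(2*(-37561/35)) = (3095/2)*(-35/37561) = -108325/75122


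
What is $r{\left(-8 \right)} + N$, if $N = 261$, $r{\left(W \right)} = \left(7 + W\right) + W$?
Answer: $252$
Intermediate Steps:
$r{\left(W \right)} = 7 + 2 W$
$r{\left(-8 \right)} + N = \left(7 + 2 \left(-8\right)\right) + 261 = \left(7 - 16\right) + 261 = -9 + 261 = 252$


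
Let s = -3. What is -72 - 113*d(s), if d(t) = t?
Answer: 267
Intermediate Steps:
-72 - 113*d(s) = -72 - 113*(-3) = -72 + 339 = 267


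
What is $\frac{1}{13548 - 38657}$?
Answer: $- \frac{1}{25109} \approx -3.9826 \cdot 10^{-5}$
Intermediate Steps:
$\frac{1}{13548 - 38657} = \frac{1}{-25109} = - \frac{1}{25109}$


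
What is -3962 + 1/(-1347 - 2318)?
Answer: -14520731/3665 ≈ -3962.0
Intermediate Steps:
-3962 + 1/(-1347 - 2318) = -3962 + 1/(-3665) = -3962 - 1/3665 = -14520731/3665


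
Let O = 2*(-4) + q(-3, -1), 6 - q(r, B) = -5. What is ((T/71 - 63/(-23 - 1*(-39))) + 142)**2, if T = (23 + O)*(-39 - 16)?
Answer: 17945013681/1290496 ≈ 13906.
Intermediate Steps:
q(r, B) = 11 (q(r, B) = 6 - 1*(-5) = 6 + 5 = 11)
O = 3 (O = 2*(-4) + 11 = -8 + 11 = 3)
T = -1430 (T = (23 + 3)*(-39 - 16) = 26*(-55) = -1430)
((T/71 - 63/(-23 - 1*(-39))) + 142)**2 = ((-1430/71 - 63/(-23 - 1*(-39))) + 142)**2 = ((-1430*1/71 - 63/(-23 + 39)) + 142)**2 = ((-1430/71 - 63/16) + 142)**2 = (-27353/1136 + 142)**2 = (133959/1136)**2 = 17945013681/1290496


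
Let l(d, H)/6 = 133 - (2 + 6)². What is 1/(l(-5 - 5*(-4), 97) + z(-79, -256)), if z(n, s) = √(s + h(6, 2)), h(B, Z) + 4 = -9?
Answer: 414/171665 - I*√269/171665 ≈ 0.0024117 - 9.5542e-5*I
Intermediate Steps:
h(B, Z) = -13 (h(B, Z) = -4 - 9 = -13)
z(n, s) = √(-13 + s) (z(n, s) = √(s - 13) = √(-13 + s))
l(d, H) = 414 (l(d, H) = 6*(133 - (2 + 6)²) = 6*(133 - 1*8²) = 6*(133 - 1*64) = 6*(133 - 64) = 6*69 = 414)
1/(l(-5 - 5*(-4), 97) + z(-79, -256)) = 1/(414 + √(-13 - 256)) = 1/(414 + √(-269)) = 1/(414 + I*√269)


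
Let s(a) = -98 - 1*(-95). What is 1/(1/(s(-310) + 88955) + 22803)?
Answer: 88952/2028372457 ≈ 4.3854e-5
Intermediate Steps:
s(a) = -3 (s(a) = -98 + 95 = -3)
1/(1/(s(-310) + 88955) + 22803) = 1/(1/(-3 + 88955) + 22803) = 1/(1/88952 + 22803) = 1/(2028372457/88952) = 88952/2028372457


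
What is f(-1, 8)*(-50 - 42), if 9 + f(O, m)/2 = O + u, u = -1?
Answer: 2024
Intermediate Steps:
f(O, m) = -20 + 2*O (f(O, m) = -18 + 2*(O - 1) = -18 + 2*(-1 + O) = -18 + (-2 + 2*O) = -20 + 2*O)
f(-1, 8)*(-50 - 42) = (-20 + 2*(-1))*(-50 - 42) = (-20 - 2)*(-92) = -22*(-92) = 2024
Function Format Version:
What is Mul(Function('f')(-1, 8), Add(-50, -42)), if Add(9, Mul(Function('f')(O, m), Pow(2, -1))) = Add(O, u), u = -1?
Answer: 2024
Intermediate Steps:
Function('f')(O, m) = Add(-20, Mul(2, O)) (Function('f')(O, m) = Add(-18, Mul(2, Add(O, -1))) = Add(-18, Mul(2, Add(-1, O))) = Add(-18, Add(-2, Mul(2, O))) = Add(-20, Mul(2, O)))
Mul(Function('f')(-1, 8), Add(-50, -42)) = Mul(Add(-20, Mul(2, -1)), Add(-50, -42)) = Mul(Add(-20, -2), -92) = Mul(-22, -92) = 2024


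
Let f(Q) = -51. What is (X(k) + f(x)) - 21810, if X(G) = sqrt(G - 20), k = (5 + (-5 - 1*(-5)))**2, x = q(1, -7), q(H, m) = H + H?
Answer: -21861 + sqrt(5) ≈ -21859.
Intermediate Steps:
q(H, m) = 2*H
x = 2 (x = 2*1 = 2)
k = 25 (k = (5 + (-5 + 5))**2 = (5 + 0)**2 = 5**2 = 25)
X(G) = sqrt(-20 + G)
(X(k) + f(x)) - 21810 = (sqrt(-20 + 25) - 51) - 21810 = (sqrt(5) - 51) - 21810 = (-51 + sqrt(5)) - 21810 = -21861 + sqrt(5)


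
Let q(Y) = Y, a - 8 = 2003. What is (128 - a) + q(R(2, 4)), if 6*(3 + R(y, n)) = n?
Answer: -5656/3 ≈ -1885.3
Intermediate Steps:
a = 2011 (a = 8 + 2003 = 2011)
R(y, n) = -3 + n/6
(128 - a) + q(R(2, 4)) = (128 - 1*2011) + (-3 + (⅙)*4) = (128 - 2011) + (-3 + ⅔) = -1883 - 7/3 = -5656/3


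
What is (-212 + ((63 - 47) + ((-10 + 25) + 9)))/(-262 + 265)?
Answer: -172/3 ≈ -57.333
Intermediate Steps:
(-212 + ((63 - 47) + ((-10 + 25) + 9)))/(-262 + 265) = (-212 + (16 + (15 + 9)))/3 = (-212 + (16 + 24))*(1/3) = (-212 + 40)*(1/3) = -172*1/3 = -172/3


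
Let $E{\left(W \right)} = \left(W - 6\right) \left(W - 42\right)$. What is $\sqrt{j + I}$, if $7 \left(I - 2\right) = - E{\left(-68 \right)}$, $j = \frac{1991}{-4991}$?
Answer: $\frac{3 i \sqrt{3214109171}}{4991} \approx 34.077 i$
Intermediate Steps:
$E{\left(W \right)} = \left(-42 + W\right) \left(-6 + W\right)$ ($E{\left(W \right)} = \left(-6 + W\right) \left(-42 + W\right) = \left(-42 + W\right) \left(-6 + W\right)$)
$j = - \frac{1991}{4991}$ ($j = 1991 \left(- \frac{1}{4991}\right) = - \frac{1991}{4991} \approx -0.39892$)
$I = - \frac{8126}{7}$ ($I = 2 + \frac{\left(-1\right) \left(252 + \left(-68\right)^{2} - -3264\right)}{7} = 2 + \frac{\left(-1\right) \left(252 + 4624 + 3264\right)}{7} = 2 + \frac{\left(-1\right) 8140}{7} = 2 + \frac{1}{7} \left(-8140\right) = 2 - \frac{8140}{7} = - \frac{8126}{7} \approx -1160.9$)
$\sqrt{j + I} = \sqrt{- \frac{1991}{4991} - \frac{8126}{7}} = \sqrt{- \frac{5795829}{4991}} = \frac{3 i \sqrt{3214109171}}{4991}$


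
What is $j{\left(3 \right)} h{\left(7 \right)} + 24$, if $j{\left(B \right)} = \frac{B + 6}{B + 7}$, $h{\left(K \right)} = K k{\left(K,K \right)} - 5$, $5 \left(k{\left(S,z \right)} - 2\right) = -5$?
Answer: $\frac{129}{5} \approx 25.8$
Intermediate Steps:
$k{\left(S,z \right)} = 1$ ($k{\left(S,z \right)} = 2 + \frac{1}{5} \left(-5\right) = 2 - 1 = 1$)
$h{\left(K \right)} = -5 + K$ ($h{\left(K \right)} = K 1 - 5 = K - 5 = -5 + K$)
$j{\left(B \right)} = \frac{6 + B}{7 + B}$
$j{\left(3 \right)} h{\left(7 \right)} + 24 = \frac{6 + 3}{7 + 3} \left(-5 + 7\right) + 24 = \frac{1}{10} \cdot 9 \cdot 2 + 24 = \frac{9}{10} \cdot 2 + 24 = \frac{9}{5} + 24 = \frac{129}{5}$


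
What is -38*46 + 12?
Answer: -1736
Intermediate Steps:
-38*46 + 12 = -1748 + 12 = -1736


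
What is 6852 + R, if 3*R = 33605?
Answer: 54161/3 ≈ 18054.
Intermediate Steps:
R = 33605/3 (R = (1/3)*33605 = 33605/3 ≈ 11202.)
6852 + R = 6852 + 33605/3 = 54161/3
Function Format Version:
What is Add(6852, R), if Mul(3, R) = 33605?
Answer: Rational(54161, 3) ≈ 18054.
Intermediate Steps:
R = Rational(33605, 3) (R = Mul(Rational(1, 3), 33605) = Rational(33605, 3) ≈ 11202.)
Add(6852, R) = Add(6852, Rational(33605, 3)) = Rational(54161, 3)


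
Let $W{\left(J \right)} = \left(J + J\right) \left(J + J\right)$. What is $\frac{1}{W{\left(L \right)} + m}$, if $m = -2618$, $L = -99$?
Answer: $\frac{1}{36586} \approx 2.7333 \cdot 10^{-5}$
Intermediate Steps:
$W{\left(J \right)} = 4 J^{2}$ ($W{\left(J \right)} = 2 J 2 J = 4 J^{2}$)
$\frac{1}{W{\left(L \right)} + m} = \frac{1}{4 \left(-99\right)^{2} - 2618} = \frac{1}{4 \cdot 9801 - 2618} = \frac{1}{39204 - 2618} = \frac{1}{36586}$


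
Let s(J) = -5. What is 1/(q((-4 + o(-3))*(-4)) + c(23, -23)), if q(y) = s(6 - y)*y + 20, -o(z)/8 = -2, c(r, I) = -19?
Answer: 1/241 ≈ 0.0041494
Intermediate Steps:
o(z) = 16 (o(z) = -8*(-2) = 16)
q(y) = 20 - 5*y (q(y) = -5*y + 20 = 20 - 5*y)
1/(q((-4 + o(-3))*(-4)) + c(23, -23)) = 1/((20 - 5*(-4 + 16)*(-4)) - 19) = 1/((20 - 60*(-4)) - 19) = 1/((20 - 5*(-48)) - 19) = 1/((20 + 240) - 19) = 1/(260 - 19) = 1/241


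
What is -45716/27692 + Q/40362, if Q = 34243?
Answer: -32033287/39918018 ≈ -0.80248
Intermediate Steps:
-45716/27692 + Q/40362 = -45716/27692 + 34243/40362 = -45716*1/27692 + 34243*(1/40362) = -11429/6923 + 34243/40362 = -32033287/39918018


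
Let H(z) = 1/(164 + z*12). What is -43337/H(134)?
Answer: -76793164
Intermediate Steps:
H(z) = 1/(164 + 12*z)
-43337/H(134) = -43337/(1/(4*(41 + 3*134))) = -43337/(1/(4*(41 + 402))) = -43337/((1/4)/443) = -43337/((1/4)*(1/443)) = -43337/1/1772 = -43337*1772 = -76793164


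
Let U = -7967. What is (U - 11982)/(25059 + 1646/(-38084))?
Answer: -379868858/477172655 ≈ -0.79608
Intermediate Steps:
(U - 11982)/(25059 + 1646/(-38084)) = (-7967 - 11982)/(25059 + 1646/(-38084)) = -19949/(25059 + 1646*(-1/38084)) = -19949/(25059 - 823/19042) = -19949/477172655/19042 = -19949*19042/477172655 = -379868858/477172655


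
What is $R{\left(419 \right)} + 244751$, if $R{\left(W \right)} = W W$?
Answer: $420312$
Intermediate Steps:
$R{\left(W \right)} = W^{2}$
$R{\left(419 \right)} + 244751 = 419^{2} + 244751 = 175561 + 244751 = 420312$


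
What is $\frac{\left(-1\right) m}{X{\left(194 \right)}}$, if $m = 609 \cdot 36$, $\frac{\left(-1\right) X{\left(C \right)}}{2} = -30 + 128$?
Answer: $\frac{783}{7} \approx 111.86$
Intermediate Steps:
$X{\left(C \right)} = -196$ ($X{\left(C \right)} = - 2 \left(-30 + 128\right) = \left(-2\right) 98 = -196$)
$m = 21924$
$\frac{\left(-1\right) m}{X{\left(194 \right)}} = \frac{\left(-1\right) 21924}{-196} = \left(-21924\right) \left(- \frac{1}{196}\right) = \frac{783}{7}$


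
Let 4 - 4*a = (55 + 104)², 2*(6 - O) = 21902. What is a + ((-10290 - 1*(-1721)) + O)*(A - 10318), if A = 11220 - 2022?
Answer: 87397443/4 ≈ 2.1849e+7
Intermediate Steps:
O = -10945 (O = 6 - ½*21902 = 6 - 10951 = -10945)
A = 9198
a = -25277/4 (a = 1 - (55 + 104)²/4 = 1 - ¼*159² = 1 - ¼*25281 = 1 - 25281/4 = -25277/4 ≈ -6319.3)
a + ((-10290 - 1*(-1721)) + O)*(A - 10318) = -25277/4 + ((-10290 - 1*(-1721)) - 10945)*(9198 - 10318) = -25277/4 + ((-10290 + 1721) - 10945)*(-1120) = -25277/4 + (-8569 - 10945)*(-1120) = -25277/4 - 19514*(-1120) = -25277/4 + 21855680 = 87397443/4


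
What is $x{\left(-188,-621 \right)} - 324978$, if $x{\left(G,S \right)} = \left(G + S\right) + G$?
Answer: $-325975$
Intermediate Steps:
$x{\left(G,S \right)} = S + 2 G$
$x{\left(-188,-621 \right)} - 324978 = \left(-621 + 2 \left(-188\right)\right) - 324978 = \left(-621 - 376\right) - 324978 = -997 - 324978 = -325975$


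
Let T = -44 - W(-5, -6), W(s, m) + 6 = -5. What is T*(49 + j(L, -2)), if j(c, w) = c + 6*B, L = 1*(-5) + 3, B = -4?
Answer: -759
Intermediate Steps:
W(s, m) = -11 (W(s, m) = -6 - 5 = -11)
L = -2 (L = -5 + 3 = -2)
j(c, w) = -24 + c (j(c, w) = c + 6*(-4) = c - 24 = -24 + c)
T = -33 (T = -44 - 1*(-11) = -44 + 11 = -33)
T*(49 + j(L, -2)) = -33*(49 + (-24 - 2)) = -33*(49 - 26) = -33*23 = -759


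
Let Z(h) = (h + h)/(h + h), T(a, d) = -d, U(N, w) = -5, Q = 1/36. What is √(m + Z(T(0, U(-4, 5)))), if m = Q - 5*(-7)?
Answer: √1297/6 ≈ 6.0023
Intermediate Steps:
Q = 1/36 (Q = 1*(1/36) = 1/36 ≈ 0.027778)
m = 1261/36 (m = 1/36 - 5*(-7) = 1/36 + 35 = 1261/36 ≈ 35.028)
Z(h) = 1 (Z(h) = (2*h)/((2*h)) = (2*h)*(1/(2*h)) = 1)
√(m + Z(T(0, U(-4, 5)))) = √(1261/36 + 1) = √(1297/36) = √1297/6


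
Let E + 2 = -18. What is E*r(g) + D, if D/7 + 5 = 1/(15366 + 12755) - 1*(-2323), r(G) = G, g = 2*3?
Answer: 452916833/28121 ≈ 16106.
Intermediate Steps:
E = -20 (E = -2 - 18 = -20)
g = 6
D = 456291353/28121 (D = -35 + 7*(1/(15366 + 12755) - 1*(-2323)) = -35 + 7*(1/28121 + 2323) = -35 + 7*(65325084/28121) = -35 + 457275588/28121 = 456291353/28121 ≈ 16226.)
E*r(g) + D = -20*6 + 456291353/28121 = -120 + 456291353/28121 = 452916833/28121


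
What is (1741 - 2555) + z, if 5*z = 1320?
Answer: -550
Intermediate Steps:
z = 264 (z = (1/5)*1320 = 264)
(1741 - 2555) + z = (1741 - 2555) + 264 = -814 + 264 = -550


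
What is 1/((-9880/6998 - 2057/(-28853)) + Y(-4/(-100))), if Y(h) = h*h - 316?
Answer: -5736173125/1820311096498 ≈ -0.0031512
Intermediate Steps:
Y(h) = -316 + h² (Y(h) = h² - 316 = -316 + h²)
1/((-9880/6998 - 2057/(-28853)) + Y(-4/(-100))) = 1/((-9880/6998 - 2057/(-28853)) + (-316 + (-4/(-100))²)) = 1/((-9880*1/6998 - 2057*(-1/28853)) + (-316 + (-4*(-1/100))²)) = 1/((-4940/3499 + 187/2623) + (-316 + (1/25)²)) = 1/(-12303307/9177877 + (-316 + 1/625)) = 1/(-12303307/9177877 - 197499/625) = 1/(-1820311096498/5736173125) = -5736173125/1820311096498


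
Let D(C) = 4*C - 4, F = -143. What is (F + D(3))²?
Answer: 18225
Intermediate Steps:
D(C) = -4 + 4*C
(F + D(3))² = (-143 + (-4 + 4*3))² = (-143 + (-4 + 12))² = (-143 + 8)² = (-135)² = 18225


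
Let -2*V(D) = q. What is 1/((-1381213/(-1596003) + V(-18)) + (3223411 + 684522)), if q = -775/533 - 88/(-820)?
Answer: 8506695990/33243611070208727 ≈ 2.5589e-7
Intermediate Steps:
q = -3589/2665 (q = -775*1/533 - 88*(-1/820) = -775/533 + 22/205 = -3589/2665 ≈ -1.3467)
V(D) = 3589/5330 (V(D) = -½*(-3589/2665) = 3589/5330)
1/((-1381213/(-1596003) + V(-18)) + (3223411 + 684522)) = 1/((-1381213/(-1596003) + 3589/5330) + (3223411 + 684522)) = 1/((-1381213*(-1/1596003) + 3589/5330) + 3907933) = 1/((1381213/1596003 + 3589/5330) + 3907933) = 1/(13089920057/8506695990 + 3907933) = 1/(33243611070208727/8506695990) = 8506695990/33243611070208727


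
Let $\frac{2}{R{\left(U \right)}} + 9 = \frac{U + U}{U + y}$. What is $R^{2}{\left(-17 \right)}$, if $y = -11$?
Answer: $\frac{784}{11881} \approx 0.065988$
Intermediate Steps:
$R{\left(U \right)} = \frac{2}{-9 + \frac{2 U}{-11 + U}}$ ($R{\left(U \right)} = \frac{2}{-9 + \frac{U + U}{U - 11}} = \frac{2}{-9 + \frac{2 U}{-11 + U}}$)
$R^{2}{\left(-17 \right)} = \left(\frac{2 \left(11 - -17\right)}{-99 + 7 \left(-17\right)}\right)^{2} = \left(\frac{2 \left(11 + 17\right)}{-99 - 119}\right)^{2} = \left(2 \frac{1}{-218} \cdot 28\right)^{2} = \left(2 \left(- \frac{1}{218}\right) 28\right)^{2} = \left(- \frac{28}{109}\right)^{2} = \frac{784}{11881}$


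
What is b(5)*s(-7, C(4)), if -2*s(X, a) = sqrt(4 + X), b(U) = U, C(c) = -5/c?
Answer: -5*I*sqrt(3)/2 ≈ -4.3301*I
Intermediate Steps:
s(X, a) = -sqrt(4 + X)/2
b(5)*s(-7, C(4)) = 5*(-sqrt(4 - 7)/2) = 5*(-I*sqrt(3)/2) = -5*I*sqrt(3)/2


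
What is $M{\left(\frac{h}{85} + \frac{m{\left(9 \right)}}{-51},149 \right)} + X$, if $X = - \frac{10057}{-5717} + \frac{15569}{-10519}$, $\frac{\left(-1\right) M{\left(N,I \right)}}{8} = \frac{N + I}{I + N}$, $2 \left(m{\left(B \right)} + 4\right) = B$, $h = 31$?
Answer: $- \frac{464315374}{60137123} \approx -7.7209$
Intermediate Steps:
$m{\left(B \right)} = -4 + \frac{B}{2}$
$M{\left(N,I \right)} = -8$ ($M{\left(N,I \right)} = - 8 \frac{N + I}{I + N} = - 8 \frac{I + N}{I + N} = \left(-8\right) 1 = -8$)
$X = \frac{16781610}{60137123}$ ($X = \left(-10057\right) \left(- \frac{1}{5717}\right) + 15569 \left(- \frac{1}{10519}\right) = \frac{10057}{5717} - \frac{15569}{10519} = \frac{16781610}{60137123} \approx 0.27906$)
$M{\left(\frac{h}{85} + \frac{m{\left(9 \right)}}{-51},149 \right)} + X = -8 + \frac{16781610}{60137123} = - \frac{464315374}{60137123}$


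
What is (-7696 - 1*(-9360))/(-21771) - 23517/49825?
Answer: -594897407/1084740075 ≈ -0.54842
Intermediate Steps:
(-7696 - 1*(-9360))/(-21771) - 23517/49825 = (-7696 + 9360)*(-1/21771) - 23517*1/49825 = 1664*(-1/21771) - 23517/49825 = -1664/21771 - 23517/49825 = -594897407/1084740075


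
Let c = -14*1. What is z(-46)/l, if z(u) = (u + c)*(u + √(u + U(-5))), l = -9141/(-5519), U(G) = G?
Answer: 5077480/3047 - 110380*I*√51/3047 ≈ 1666.4 - 258.7*I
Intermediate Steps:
l = 9141/5519 (l = -9141*(-1/5519) = 9141/5519 ≈ 1.6563)
c = -14
z(u) = (-14 + u)*(u + √(-5 + u)) (z(u) = (u - 14)*(u + √(u - 5)) = (-14 + u)*(u + √(-5 + u)))
z(-46)/l = ((-46)² - 14*(-46) - 14*√(-5 - 46) - 46*√(-5 - 46))/(9141/5519) = (2116 + 644 - 14*I*√51 - 46*I*√51)*(5519/9141) = (2760 - 60*I*√51)*(5519/9141) = 5077480/3047 - 110380*I*√51/3047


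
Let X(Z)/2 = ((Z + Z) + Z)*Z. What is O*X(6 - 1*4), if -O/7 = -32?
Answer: 5376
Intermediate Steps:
O = 224 (O = -7*(-32) = 224)
X(Z) = 6*Z² (X(Z) = 2*(((Z + Z) + Z)*Z) = 2*((2*Z + Z)*Z) = 2*((3*Z)*Z) = 2*(3*Z²) = 6*Z²)
O*X(6 - 1*4) = 224*(6*(6 - 1*4)²) = 224*(6*(6 - 4)²) = 224*(6*2²) = 224*(6*4) = 224*24 = 5376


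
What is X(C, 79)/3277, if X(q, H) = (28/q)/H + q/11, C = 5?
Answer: 2283/14238565 ≈ 0.00016034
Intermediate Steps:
X(q, H) = q/11 + 28/(H*q) (X(q, H) = 28/(H*q) + q*(1/11) = 28/(H*q) + q/11 = q/11 + 28/(H*q))
X(C, 79)/3277 = ((1/11)*5 + 28/(79*5))/3277 = (5/11 + 28*(1/79)*(⅕))*(1/3277) = (5/11 + 28/395)*(1/3277) = (2283/4345)*(1/3277) = 2283/14238565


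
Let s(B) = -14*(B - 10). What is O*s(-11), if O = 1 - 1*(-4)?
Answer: 1470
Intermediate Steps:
O = 5 (O = 1 + 4 = 5)
s(B) = 140 - 14*B (s(B) = -14*(-10 + B) = 140 - 14*B)
O*s(-11) = 5*(140 - 14*(-11)) = 5*(140 + 154) = 5*294 = 1470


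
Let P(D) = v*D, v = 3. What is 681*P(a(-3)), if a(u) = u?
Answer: -6129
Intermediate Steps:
P(D) = 3*D
681*P(a(-3)) = 681*(3*(-3)) = 681*(-9) = -6129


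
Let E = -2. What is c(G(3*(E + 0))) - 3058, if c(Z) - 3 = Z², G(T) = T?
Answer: -3019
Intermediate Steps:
c(Z) = 3 + Z²
c(G(3*(E + 0))) - 3058 = (3 + (3*(-2 + 0))²) - 3058 = (3 + (3*(-2))²) - 3058 = (3 + (-6)²) - 3058 = (3 + 36) - 3058 = 39 - 3058 = -3019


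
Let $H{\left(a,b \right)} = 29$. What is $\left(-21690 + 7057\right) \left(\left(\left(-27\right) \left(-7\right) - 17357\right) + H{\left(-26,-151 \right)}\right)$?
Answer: $250794987$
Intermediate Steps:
$\left(-21690 + 7057\right) \left(\left(\left(-27\right) \left(-7\right) - 17357\right) + H{\left(-26,-151 \right)}\right) = \left(-21690 + 7057\right) \left(\left(\left(-27\right) \left(-7\right) - 17357\right) + 29\right) = - 14633 \left(\left(189 - 17357\right) + 29\right) = - 14633 \left(-17168 + 29\right) = \left(-14633\right) \left(-17139\right) = 250794987$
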